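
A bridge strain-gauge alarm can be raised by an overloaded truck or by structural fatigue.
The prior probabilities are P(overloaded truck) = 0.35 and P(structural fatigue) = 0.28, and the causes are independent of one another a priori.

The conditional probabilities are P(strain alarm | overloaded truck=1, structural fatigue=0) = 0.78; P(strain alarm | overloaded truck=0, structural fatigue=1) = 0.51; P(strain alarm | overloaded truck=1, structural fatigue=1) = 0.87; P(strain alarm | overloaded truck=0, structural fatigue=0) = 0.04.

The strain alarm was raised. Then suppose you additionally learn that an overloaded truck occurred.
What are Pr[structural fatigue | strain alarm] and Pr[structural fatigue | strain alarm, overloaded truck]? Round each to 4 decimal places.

Pr[structural fatigue | strain alarm] ≈ 0.4527; Pr[structural fatigue | strain alarm, overloaded truck] ≈ 0.3025

For the numerator, keep only structural fatigue=true terms: 0.092820 + 0.085260 = 0.178080
The normalizing constant is 0.04·0.65·0.72 + 0.51·0.65·0.28 + 0.78·0.35·0.72 + 0.87·0.35·0.28 = 0.393360
Posterior = 0.178080 / 0.393360 ≈ 0.4527

With the extra evidence:
P(strain alarm | overloaded truck) = 0.78*0.72 + 0.87*0.28 = 0.561600 + 0.243600 = 0.805200
Of this, 0.243600 comes from 0.87*0.28 (the structural fatigue=true cases).
So P(structural fatigue | strain alarm, overloaded truck) = 0.243600/0.805200 ≈ 0.3025.
The drop from 0.4527 to 0.3025 is the explaining-away (discounting) effect.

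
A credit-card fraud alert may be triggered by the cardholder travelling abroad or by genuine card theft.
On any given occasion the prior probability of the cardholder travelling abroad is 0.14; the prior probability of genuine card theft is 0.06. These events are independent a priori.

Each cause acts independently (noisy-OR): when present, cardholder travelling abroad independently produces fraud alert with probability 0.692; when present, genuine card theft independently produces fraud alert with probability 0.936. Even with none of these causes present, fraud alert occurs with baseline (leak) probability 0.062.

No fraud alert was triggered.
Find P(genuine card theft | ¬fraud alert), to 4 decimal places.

Under noisy-OR, P(fraud alert | causes) = 1 − (1−0.062)·∏(1−qᵢ) over the active causes.
Weight on genuine card theft=true, given the evidence: 0.003098 + 0.000155 = 0.003253
The normalizing constant is 0.938×0.86×0.94 + 0.060032×0.86×0.06 + 0.288904×0.14×0.94 + 0.01849×0.14×0.06 = 0.799552
P(genuine card theft | ¬fraud alert) = 0.003253/0.799552 ≈ 0.0041

P(genuine card theft | ¬fraud alert) ≈ 0.0041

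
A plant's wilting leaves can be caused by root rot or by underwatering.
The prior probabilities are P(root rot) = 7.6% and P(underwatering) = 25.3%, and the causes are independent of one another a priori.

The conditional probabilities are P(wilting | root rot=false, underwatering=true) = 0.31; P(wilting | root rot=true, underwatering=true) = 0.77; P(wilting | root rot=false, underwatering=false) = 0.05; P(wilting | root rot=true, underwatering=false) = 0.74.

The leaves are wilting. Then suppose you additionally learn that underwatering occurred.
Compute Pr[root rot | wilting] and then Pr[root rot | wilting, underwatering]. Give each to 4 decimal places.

P(wilting) = 0.05·0.924·0.747 + 0.31·0.924·0.253 + 0.74·0.076·0.747 + 0.77·0.076·0.253 = 0.034511 + 0.072469 + 0.042011 + 0.014806 = 0.163797
The root rot-present share is 0.042011 + 0.014806 = 0.056817.
P(root rot | wilting) = 0.056817 / 0.163797 ≈ 0.3469

Now condition on the additional information:
P(wilting | underwatering) = 0.31×0.924 + 0.77×0.076 = 0.286440 + 0.058520 = 0.344960
The root rot-present share is 0.77×0.076 = 0.058520.
P(root rot | wilting, underwatering) = 0.058520 / 0.344960 ≈ 0.1696

Pr[root rot | wilting] ≈ 0.3469; Pr[root rot | wilting, underwatering] ≈ 0.1696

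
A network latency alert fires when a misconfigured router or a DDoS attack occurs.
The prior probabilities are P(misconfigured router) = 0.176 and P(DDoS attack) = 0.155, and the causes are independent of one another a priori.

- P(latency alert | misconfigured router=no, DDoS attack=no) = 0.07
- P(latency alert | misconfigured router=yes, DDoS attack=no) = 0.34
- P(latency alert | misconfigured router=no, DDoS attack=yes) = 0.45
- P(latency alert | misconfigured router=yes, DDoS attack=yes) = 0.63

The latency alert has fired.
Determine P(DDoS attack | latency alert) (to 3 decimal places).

P(DDoS attack | latency alert) ≈ 0.429

P(latency alert) = 0.07*0.824*0.845 + 0.45*0.824*0.155 + 0.34*0.176*0.845 + 0.63*0.176*0.155 = 0.048740 + 0.057474 + 0.050565 + 0.017186 = 0.173965
The DDoS attack-present share is 0.057474 + 0.017186 = 0.074660.
P(DDoS attack | latency alert) = 0.074660 / 0.173965 ≈ 0.429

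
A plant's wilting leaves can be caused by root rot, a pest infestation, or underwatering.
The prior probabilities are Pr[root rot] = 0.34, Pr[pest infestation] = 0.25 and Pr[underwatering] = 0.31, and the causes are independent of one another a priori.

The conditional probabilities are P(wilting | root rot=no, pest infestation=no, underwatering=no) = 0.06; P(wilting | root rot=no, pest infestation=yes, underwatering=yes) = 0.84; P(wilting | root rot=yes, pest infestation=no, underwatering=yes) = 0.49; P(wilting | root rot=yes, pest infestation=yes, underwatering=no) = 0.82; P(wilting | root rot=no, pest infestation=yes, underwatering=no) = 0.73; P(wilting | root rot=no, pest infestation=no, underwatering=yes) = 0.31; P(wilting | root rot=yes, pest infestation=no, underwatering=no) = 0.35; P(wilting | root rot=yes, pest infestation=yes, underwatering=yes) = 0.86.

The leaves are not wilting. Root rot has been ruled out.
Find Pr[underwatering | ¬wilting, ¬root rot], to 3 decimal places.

Pr[underwatering | ¬wilting, ¬root rot] ≈ 0.245

Enumerate the 4 (pest infestation, underwatering) configurations and weight by the priors:
  P(¬wilting | ¬root rot) = 0.94*0.75*0.69 + 0.69*0.75*0.31 + 0.27*0.25*0.69 + 0.16*0.25*0.31
        = 0.486450 + 0.160425 + 0.046575 + 0.012400 = 0.705850
Keeping only the underwatering-present terms gives 0.172825, so
  P(underwatering | ¬wilting, ¬root rot) = 0.172825 / 0.705850 ≈ 0.245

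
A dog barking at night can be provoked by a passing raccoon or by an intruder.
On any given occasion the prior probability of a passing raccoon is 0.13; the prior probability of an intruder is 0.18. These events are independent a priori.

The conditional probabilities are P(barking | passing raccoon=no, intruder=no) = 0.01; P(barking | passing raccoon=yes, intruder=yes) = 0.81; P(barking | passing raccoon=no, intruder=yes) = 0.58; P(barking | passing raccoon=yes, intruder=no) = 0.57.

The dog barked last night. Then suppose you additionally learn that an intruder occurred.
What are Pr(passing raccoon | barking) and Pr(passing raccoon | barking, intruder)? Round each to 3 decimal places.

Pr(passing raccoon | barking) ≈ 0.449; Pr(passing raccoon | barking, intruder) ≈ 0.173

Numerator (weight on configurations with passing raccoon): 0.060762 + 0.018954 = 0.079716
Normalizer over all consistent configurations: 0.01·0.87·0.82 + 0.58·0.87·0.18 + 0.57·0.13·0.82 + 0.81·0.13·0.18 = 0.177678
P(passing raccoon | barking) = 0.079716/0.177678 ≈ 0.449

Now condition on the additional information:
For the numerator, keep only passing raccoon=true terms: 0.81·0.13 = 0.105300
The normalizing constant is 0.58·0.87 + 0.81·0.13 = 0.609900
P(passing raccoon | barking, intruder) = 0.105300/0.609900 ≈ 0.173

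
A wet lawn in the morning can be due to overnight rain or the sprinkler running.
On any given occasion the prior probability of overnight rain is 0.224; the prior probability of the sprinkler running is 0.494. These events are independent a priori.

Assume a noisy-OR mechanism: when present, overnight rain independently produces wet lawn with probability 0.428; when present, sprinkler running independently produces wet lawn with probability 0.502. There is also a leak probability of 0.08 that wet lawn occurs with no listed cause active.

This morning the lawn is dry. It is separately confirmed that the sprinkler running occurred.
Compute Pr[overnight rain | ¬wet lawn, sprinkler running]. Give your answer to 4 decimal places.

Pr[overnight rain | ¬wet lawn, sprinkler running] ≈ 0.1417

Under noisy-OR, P(wet lawn | causes) = 1 − (1−0.08)·∏(1−qᵢ) over the active causes.
P(¬wet lawn | sprinkler running) = 0.45816×0.776 + 0.262068×0.224 = 0.355532 + 0.058703 = 0.414235
Restricting to configurations with overnight rain present: 0.262068×0.224 = 0.058703.
P(overnight rain | ¬wet lawn, sprinkler running) = 0.058703 / 0.414235 ≈ 0.1417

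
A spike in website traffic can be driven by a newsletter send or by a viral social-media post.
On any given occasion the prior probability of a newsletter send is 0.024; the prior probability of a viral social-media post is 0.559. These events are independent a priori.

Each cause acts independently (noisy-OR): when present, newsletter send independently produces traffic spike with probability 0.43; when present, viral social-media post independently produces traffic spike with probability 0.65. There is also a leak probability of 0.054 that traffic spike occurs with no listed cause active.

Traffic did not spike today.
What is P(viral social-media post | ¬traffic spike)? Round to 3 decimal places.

Under noisy-OR, P(traffic spike | causes) = 1 − (1−0.054)·∏(1−qᵢ) over the active causes.
For the numerator, keep only viral social-media post=true terms: 0.180643 + 0.002532 = 0.183175
Denominator P(¬traffic spike): 0.946*0.976*0.441 + 0.3311*0.976*0.559 + 0.53922*0.024*0.441 + 0.188727*0.024*0.559 = 0.596056
Posterior = 0.183175 / 0.596056 ≈ 0.307

P(viral social-media post | ¬traffic spike) ≈ 0.307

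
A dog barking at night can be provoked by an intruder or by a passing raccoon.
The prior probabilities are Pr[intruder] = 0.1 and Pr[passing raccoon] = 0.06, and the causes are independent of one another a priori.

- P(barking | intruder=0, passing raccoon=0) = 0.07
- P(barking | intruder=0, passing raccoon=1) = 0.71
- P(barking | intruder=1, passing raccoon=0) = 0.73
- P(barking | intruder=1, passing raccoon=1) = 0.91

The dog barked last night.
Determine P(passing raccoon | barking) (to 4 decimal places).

P(passing raccoon | barking) ≈ 0.2552

Weight on passing raccoon=true, given the evidence: 0.038340 + 0.005460 = 0.043800
The normalizing constant is 0.07×0.9×0.94 + 0.71×0.9×0.06 + 0.73×0.1×0.94 + 0.91×0.1×0.06 = 0.171640
Posterior = 0.043800 / 0.171640 ≈ 0.2552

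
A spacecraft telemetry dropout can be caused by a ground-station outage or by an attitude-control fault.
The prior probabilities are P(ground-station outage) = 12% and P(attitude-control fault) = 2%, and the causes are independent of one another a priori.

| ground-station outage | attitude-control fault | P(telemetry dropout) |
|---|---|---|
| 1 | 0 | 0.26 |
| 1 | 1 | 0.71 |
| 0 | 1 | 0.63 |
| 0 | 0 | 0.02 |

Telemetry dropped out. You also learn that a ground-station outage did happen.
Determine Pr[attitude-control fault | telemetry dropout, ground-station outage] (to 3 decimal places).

Pr[attitude-control fault | telemetry dropout, ground-station outage] ≈ 0.053

For the numerator, keep only attitude-control fault=true terms: 0.71·0.02 = 0.014200
The normalizing constant is 0.26·0.98 + 0.71·0.02 = 0.269000
Posterior = 0.014200 / 0.269000 ≈ 0.053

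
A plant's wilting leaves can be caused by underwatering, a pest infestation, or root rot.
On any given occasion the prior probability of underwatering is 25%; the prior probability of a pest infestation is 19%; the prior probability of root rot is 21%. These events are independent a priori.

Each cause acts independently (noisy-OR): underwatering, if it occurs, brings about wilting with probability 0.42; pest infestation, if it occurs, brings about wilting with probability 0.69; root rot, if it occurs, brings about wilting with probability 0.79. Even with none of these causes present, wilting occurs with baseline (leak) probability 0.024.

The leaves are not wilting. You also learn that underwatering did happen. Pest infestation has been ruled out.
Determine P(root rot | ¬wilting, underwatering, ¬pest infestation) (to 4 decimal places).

Under noisy-OR, P(wilting | causes) = 1 − (1−0.024)·∏(1−qᵢ) over the active causes.
Weight on root rot=true, given the evidence: 0.118877*0.21 = 0.024964
Normalizer over all consistent configurations: 0.56608*0.79 + 0.118877*0.21 = 0.472167
Posterior = 0.024964 / 0.472167 ≈ 0.0529

P(root rot | ¬wilting, underwatering, ¬pest infestation) ≈ 0.0529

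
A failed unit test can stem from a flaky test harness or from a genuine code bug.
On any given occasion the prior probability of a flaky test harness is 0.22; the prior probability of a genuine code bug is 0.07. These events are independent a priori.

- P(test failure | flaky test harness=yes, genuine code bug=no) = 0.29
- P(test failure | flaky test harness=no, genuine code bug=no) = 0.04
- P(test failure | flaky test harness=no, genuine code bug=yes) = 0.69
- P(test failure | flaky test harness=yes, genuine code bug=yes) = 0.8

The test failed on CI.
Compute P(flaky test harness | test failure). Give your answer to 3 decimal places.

P(flaky test harness | test failure) ≈ 0.518

Enumerate the 4 (flaky test harness, genuine code bug) configurations and weight by the priors:
  P(test failure) = 0.04·0.78·0.93 + 0.69·0.78·0.07 + 0.29·0.22·0.93 + 0.8·0.22·0.07
        = 0.029016 + 0.037674 + 0.059334 + 0.012320 = 0.138344
The terms with flaky test harness present sum to 0.071654, so
  P(flaky test harness | test failure) = 0.071654 / 0.138344 ≈ 0.518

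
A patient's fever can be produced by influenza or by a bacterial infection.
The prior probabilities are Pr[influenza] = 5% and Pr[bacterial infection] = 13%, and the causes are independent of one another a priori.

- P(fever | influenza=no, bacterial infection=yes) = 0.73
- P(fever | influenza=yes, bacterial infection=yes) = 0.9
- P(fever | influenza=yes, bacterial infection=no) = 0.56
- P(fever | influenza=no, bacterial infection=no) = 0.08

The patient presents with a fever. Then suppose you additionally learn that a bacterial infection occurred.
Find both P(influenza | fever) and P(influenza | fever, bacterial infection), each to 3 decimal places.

P(influenza | fever) ≈ 0.162; P(influenza | fever, bacterial infection) ≈ 0.061

P(fever) = 0.08×0.95×0.87 + 0.73×0.95×0.13 + 0.56×0.05×0.87 + 0.9×0.05×0.13 = 0.066120 + 0.090155 + 0.024360 + 0.005850 = 0.186485
The influenza-present share is 0.024360 + 0.005850 = 0.030210.
So P(influenza | fever) = 0.030210/0.186485 ≈ 0.162.

With the extra evidence:
Sum P(fever|·) weighted by the priors over both values of influenza:
  P(fever | bacterial infection) = 0.73×0.95 + 0.9×0.05
        = 0.693500 + 0.045000 = 0.738500
The terms with influenza present sum to 0.045000, so
  P(influenza | fever, bacterial infection) = 0.045000 / 0.738500 ≈ 0.061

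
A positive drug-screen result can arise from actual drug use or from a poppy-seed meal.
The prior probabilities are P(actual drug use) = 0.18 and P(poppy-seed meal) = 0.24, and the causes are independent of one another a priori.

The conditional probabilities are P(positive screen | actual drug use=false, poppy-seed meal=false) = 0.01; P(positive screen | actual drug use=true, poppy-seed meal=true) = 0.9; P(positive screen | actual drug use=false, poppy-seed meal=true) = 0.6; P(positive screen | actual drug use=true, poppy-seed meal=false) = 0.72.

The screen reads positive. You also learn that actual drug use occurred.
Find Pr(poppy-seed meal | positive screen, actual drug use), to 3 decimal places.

Pr(poppy-seed meal | positive screen, actual drug use) ≈ 0.283

Sum P(positive screen|·) weighted by the priors over both values of poppy-seed meal:
  P(positive screen | actual drug use) = 0.72*0.76 + 0.9*0.24
        = 0.547200 + 0.216000 = 0.763200
Configurations with poppy-seed meal contribute 0.216000, so
  P(poppy-seed meal | positive screen, actual drug use) = 0.216000 / 0.763200 ≈ 0.283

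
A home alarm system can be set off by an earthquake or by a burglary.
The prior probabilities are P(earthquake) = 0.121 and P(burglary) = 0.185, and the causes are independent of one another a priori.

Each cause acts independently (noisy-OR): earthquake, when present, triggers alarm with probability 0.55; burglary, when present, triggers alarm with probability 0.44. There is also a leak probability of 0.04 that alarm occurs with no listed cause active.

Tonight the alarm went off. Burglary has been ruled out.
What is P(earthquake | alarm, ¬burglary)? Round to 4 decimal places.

P(earthquake | alarm, ¬burglary) ≈ 0.6616

Under noisy-OR, P(alarm | causes) = 1 − (1−0.04)·∏(1−qᵢ) over the active causes.
Weight on earthquake=true, given the evidence: 0.568×0.121 = 0.068728
Normalizer over all consistent configurations: 0.04×0.879 + 0.568×0.121 = 0.103888
P(earthquake | alarm, ¬burglary) = 0.068728/0.103888 ≈ 0.6616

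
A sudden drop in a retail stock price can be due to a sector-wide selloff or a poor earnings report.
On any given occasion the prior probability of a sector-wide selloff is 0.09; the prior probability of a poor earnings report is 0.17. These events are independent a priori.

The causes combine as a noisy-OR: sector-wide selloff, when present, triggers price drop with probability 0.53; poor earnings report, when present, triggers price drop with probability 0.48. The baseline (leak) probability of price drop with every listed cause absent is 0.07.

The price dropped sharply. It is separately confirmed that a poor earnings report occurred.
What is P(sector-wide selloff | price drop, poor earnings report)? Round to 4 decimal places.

Under noisy-OR, P(price drop | causes) = 1 − (1−0.07)·∏(1−qᵢ) over the active causes.
P(price drop | poor earnings report) = 0.5164×0.91 + 0.772708×0.09 = 0.469924 + 0.069544 = 0.539468
Of this, 0.069544 comes from 0.772708×0.09 (the sector-wide selloff=true cases).
So P(sector-wide selloff | price drop, poor earnings report) = 0.069544/0.539468 ≈ 0.1289.

P(sector-wide selloff | price drop, poor earnings report) ≈ 0.1289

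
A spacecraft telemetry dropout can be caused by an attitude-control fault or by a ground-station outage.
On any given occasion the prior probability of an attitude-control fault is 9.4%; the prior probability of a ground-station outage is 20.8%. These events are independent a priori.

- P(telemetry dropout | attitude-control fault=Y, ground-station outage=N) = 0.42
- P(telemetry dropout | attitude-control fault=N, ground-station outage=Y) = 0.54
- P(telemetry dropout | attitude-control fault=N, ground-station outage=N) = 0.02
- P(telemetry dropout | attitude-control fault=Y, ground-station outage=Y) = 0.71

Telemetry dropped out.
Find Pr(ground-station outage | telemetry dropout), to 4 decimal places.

P(telemetry dropout) = 0.02·0.906·0.792 + 0.54·0.906·0.208 + 0.42·0.094·0.792 + 0.71·0.094·0.208 = 0.014351 + 0.101762 + 0.031268 + 0.013882 = 0.161263
The ground-station outage-present share is 0.101762 + 0.013882 = 0.115644.
P(ground-station outage | telemetry dropout) = 0.115644 / 0.161263 ≈ 0.7171

Pr(ground-station outage | telemetry dropout) ≈ 0.7171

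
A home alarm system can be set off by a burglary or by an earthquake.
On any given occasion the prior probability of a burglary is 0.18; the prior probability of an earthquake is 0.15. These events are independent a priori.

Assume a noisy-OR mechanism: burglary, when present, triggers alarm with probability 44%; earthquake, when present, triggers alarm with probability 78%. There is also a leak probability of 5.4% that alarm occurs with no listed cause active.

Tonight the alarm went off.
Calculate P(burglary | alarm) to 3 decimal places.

P(burglary | alarm) ≈ 0.415

Under noisy-OR, P(alarm | causes) = 1 − (1−0.054)·∏(1−qᵢ) over the active causes.
Enumerate the 4 (burglary, earthquake) configurations and weight by the priors:
  P(alarm) = 0.054·0.82·0.85 + 0.79188·0.82·0.15 + 0.47024·0.18·0.85 + 0.883453·0.18·0.15
        = 0.037638 + 0.097401 + 0.071947 + 0.023853 = 0.230839
Configurations with burglary contribute 0.095800, so
  P(burglary | alarm) = 0.095800 / 0.230839 ≈ 0.415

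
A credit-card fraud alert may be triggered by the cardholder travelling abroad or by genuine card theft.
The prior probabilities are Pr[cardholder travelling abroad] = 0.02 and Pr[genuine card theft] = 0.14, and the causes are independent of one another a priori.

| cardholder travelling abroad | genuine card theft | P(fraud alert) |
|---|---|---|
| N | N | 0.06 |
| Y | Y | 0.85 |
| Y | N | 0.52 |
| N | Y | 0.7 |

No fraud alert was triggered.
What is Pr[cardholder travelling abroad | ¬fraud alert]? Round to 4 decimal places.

Pr[cardholder travelling abroad | ¬fraud alert] ≈ 0.0103

By total probability over the 4 (cardholder travelling abroad, genuine card theft) configurations:
  P(¬fraud alert) = 0.94·0.98·0.86 + 0.3·0.98·0.14 + 0.48·0.02·0.86 + 0.15·0.02·0.14
        = 0.792232 + 0.041160 + 0.008256 + 0.000420 = 0.842068
Keeping only the cardholder travelling abroad-present terms gives 0.008676, so
  P(cardholder travelling abroad | ¬fraud alert) = 0.008676 / 0.842068 ≈ 0.0103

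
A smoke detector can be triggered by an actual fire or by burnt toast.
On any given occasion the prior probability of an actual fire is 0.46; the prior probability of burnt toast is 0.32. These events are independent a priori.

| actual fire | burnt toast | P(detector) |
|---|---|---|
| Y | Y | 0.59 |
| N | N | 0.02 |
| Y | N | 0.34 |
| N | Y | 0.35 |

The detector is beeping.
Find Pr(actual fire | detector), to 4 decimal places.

Pr(actual fire | detector) ≈ 0.7402

P(detector) = 0.02*0.54*0.68 + 0.35*0.54*0.32 + 0.34*0.46*0.68 + 0.59*0.46*0.32 = 0.007344 + 0.060480 + 0.106352 + 0.086848 = 0.261024
The actual fire-present share is 0.106352 + 0.086848 = 0.193200.
P(actual fire | detector) = 0.193200 / 0.261024 ≈ 0.7402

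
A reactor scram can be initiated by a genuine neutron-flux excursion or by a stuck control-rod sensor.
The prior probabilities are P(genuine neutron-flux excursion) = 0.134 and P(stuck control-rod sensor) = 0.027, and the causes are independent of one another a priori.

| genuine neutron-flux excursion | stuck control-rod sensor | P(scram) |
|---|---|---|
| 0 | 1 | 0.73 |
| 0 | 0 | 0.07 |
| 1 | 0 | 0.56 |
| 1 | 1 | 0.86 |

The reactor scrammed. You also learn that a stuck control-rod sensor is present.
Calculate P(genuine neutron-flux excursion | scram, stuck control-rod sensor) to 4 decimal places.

P(genuine neutron-flux excursion | scram, stuck control-rod sensor) ≈ 0.1542

For the numerator, keep only genuine neutron-flux excursion=true terms: 0.86·0.134 = 0.115240
Denominator P(scram | stuck control-rod sensor): 0.73·0.866 + 0.86·0.134 = 0.747420
Posterior = 0.115240 / 0.747420 ≈ 0.1542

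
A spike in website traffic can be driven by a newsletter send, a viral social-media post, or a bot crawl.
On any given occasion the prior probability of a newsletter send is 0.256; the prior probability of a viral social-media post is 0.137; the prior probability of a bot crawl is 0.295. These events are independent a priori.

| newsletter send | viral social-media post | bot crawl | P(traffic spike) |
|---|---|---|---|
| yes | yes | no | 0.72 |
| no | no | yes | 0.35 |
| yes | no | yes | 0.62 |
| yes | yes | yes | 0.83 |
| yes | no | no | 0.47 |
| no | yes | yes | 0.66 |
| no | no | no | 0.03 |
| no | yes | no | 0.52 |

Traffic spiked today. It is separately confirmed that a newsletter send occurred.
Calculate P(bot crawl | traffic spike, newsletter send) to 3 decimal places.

Weight on bot crawl=true, given the evidence: 0.157843 + 0.033544 = 0.191387
Normalizer over all consistent configurations: 0.47*0.863*0.705 + 0.62*0.863*0.295 + 0.72*0.137*0.705 + 0.83*0.137*0.295 = 0.546883
P(bot crawl | traffic spike, newsletter send) = 0.191387/0.546883 ≈ 0.350

P(bot crawl | traffic spike, newsletter send) ≈ 0.350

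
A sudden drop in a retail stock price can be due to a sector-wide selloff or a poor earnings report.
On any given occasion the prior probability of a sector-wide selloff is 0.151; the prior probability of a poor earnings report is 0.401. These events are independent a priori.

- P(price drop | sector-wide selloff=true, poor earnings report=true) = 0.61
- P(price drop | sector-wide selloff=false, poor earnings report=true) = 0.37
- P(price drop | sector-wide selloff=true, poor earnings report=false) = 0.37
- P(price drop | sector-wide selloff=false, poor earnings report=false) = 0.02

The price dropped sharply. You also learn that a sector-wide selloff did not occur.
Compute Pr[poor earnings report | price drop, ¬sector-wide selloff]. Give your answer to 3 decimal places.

Enumerate both values of poor earnings report and weight by the priors:
  P(price drop | ¬sector-wide selloff) = 0.02*0.599 + 0.37*0.401
        = 0.011980 + 0.148370 = 0.160350
Keeping only the poor earnings report-present terms gives 0.148370, so
  P(poor earnings report | price drop, ¬sector-wide selloff) = 0.148370 / 0.160350 ≈ 0.925

Pr[poor earnings report | price drop, ¬sector-wide selloff] ≈ 0.925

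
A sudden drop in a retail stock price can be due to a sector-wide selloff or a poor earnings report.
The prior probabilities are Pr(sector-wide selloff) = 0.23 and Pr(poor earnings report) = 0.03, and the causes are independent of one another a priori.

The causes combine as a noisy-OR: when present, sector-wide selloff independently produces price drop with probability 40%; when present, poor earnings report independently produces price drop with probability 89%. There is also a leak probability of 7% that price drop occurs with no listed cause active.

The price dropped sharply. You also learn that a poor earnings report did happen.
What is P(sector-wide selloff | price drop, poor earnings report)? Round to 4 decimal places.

P(sector-wide selloff | price drop, poor earnings report) ≈ 0.2380

Under noisy-OR, P(price drop | causes) = 1 − (1−0.07)·∏(1−qᵢ) over the active causes.
P(price drop | poor earnings report) = 0.8977*0.77 + 0.93862*0.23 = 0.691229 + 0.215883 = 0.907112
Of this, 0.215883 comes from 0.93862*0.23 (the sector-wide selloff=true cases).
P(sector-wide selloff | price drop, poor earnings report) = 0.215883 / 0.907112 ≈ 0.2380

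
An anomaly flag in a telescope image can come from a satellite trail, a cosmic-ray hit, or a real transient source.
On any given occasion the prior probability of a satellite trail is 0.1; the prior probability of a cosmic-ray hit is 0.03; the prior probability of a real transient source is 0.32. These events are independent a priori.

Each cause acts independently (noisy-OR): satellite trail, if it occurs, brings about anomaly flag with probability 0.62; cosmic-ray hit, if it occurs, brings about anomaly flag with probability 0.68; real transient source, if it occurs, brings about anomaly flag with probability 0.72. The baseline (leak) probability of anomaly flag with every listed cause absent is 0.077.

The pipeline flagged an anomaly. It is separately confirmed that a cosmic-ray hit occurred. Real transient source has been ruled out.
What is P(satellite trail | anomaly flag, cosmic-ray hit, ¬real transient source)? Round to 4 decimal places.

P(satellite trail | anomaly flag, cosmic-ray hit, ¬real transient source) ≈ 0.1228

Under noisy-OR, P(anomaly flag | causes) = 1 − (1−0.077)·∏(1−qᵢ) over the active causes.
Weight on satellite trail=true, given the evidence: 0.887763·0.1 = 0.088776
Normalizer over all consistent configurations: 0.70464·0.9 + 0.887763·0.1 = 0.722952
P(satellite trail | anomaly flag, cosmic-ray hit, ¬real transient source) = 0.088776/0.722952 ≈ 0.1228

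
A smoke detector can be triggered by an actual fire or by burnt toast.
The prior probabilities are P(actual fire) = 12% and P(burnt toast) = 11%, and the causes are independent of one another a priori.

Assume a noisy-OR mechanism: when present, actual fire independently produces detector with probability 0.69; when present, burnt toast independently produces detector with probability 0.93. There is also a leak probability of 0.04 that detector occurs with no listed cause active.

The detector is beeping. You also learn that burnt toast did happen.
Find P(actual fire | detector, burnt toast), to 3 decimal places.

Under noisy-OR, P(detector | causes) = 1 − (1−0.04)·∏(1−qᵢ) over the active causes.
By total probability over both values of actual fire:
  P(detector | burnt toast) = 0.9328×0.88 + 0.979168×0.12
        = 0.820864 + 0.117500 = 0.938364
Configurations with actual fire contribute 0.117500, so
  P(actual fire | detector, burnt toast) = 0.117500 / 0.938364 ≈ 0.125

P(actual fire | detector, burnt toast) ≈ 0.125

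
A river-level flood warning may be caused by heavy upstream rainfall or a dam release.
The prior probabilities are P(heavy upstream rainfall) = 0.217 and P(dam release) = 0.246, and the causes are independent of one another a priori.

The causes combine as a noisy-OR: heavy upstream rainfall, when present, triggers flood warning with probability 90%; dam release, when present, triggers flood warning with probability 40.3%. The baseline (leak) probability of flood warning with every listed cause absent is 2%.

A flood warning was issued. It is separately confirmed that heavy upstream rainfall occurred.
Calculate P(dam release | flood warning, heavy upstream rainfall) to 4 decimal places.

Under noisy-OR, P(flood warning | causes) = 1 − (1−0.02)·∏(1−qᵢ) over the active causes.
Sum P(flood warning|·) weighted by the priors over both values of dam release:
  P(flood warning | heavy upstream rainfall) = 0.902*0.754 + 0.941494*0.246
        = 0.680108 + 0.231608 = 0.911716
The terms with dam release present sum to 0.231608, so
  P(dam release | flood warning, heavy upstream rainfall) = 0.231608 / 0.911716 ≈ 0.2540

P(dam release | flood warning, heavy upstream rainfall) ≈ 0.2540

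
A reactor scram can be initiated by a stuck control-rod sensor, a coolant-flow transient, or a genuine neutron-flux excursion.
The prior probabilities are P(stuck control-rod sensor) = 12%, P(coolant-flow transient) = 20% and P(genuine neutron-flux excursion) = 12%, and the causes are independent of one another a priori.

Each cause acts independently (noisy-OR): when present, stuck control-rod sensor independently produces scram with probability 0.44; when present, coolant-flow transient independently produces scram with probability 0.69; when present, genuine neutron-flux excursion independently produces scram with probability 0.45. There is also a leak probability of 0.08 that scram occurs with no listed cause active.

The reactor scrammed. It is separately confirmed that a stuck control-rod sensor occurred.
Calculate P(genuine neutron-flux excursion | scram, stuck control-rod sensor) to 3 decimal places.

Under noisy-OR, P(scram | causes) = 1 − (1−0.08)·∏(1−qᵢ) over the active causes.
P(scram | stuck control-rod sensor) = 0.4848·0.8·0.88 + 0.71664·0.8·0.12 + 0.840288·0.2·0.88 + 0.912158·0.2·0.12 = 0.341299 + 0.068797 + 0.147891 + 0.021892 = 0.579879
The genuine neutron-flux excursion-present share is 0.068797 + 0.021892 = 0.090689.
P(genuine neutron-flux excursion | scram, stuck control-rod sensor) = 0.090689 / 0.579879 ≈ 0.156

P(genuine neutron-flux excursion | scram, stuck control-rod sensor) ≈ 0.156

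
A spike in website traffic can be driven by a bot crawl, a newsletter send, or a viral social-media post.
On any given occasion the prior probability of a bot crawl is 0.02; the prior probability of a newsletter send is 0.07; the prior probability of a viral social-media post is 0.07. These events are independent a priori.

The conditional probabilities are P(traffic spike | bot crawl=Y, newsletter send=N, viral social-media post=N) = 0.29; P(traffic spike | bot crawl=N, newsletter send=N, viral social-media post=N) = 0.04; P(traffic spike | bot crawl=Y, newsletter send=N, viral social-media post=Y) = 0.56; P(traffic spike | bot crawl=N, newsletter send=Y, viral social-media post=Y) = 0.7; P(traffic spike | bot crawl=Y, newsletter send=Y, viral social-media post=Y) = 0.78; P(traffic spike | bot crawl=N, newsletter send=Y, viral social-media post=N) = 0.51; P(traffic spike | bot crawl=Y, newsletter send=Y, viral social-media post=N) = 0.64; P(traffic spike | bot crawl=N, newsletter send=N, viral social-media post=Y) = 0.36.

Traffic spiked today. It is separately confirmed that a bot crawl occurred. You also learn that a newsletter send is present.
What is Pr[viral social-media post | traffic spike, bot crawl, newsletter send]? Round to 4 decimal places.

Enumerate both values of viral social-media post and weight by the priors:
  P(traffic spike | bot crawl, newsletter send) = 0.64*0.93 + 0.78*0.07
        = 0.595200 + 0.054600 = 0.649800
Keeping only the viral social-media post-present terms gives 0.054600, so
  P(viral social-media post | traffic spike, bot crawl, newsletter send) = 0.054600 / 0.649800 ≈ 0.0840

Pr[viral social-media post | traffic spike, bot crawl, newsletter send] ≈ 0.0840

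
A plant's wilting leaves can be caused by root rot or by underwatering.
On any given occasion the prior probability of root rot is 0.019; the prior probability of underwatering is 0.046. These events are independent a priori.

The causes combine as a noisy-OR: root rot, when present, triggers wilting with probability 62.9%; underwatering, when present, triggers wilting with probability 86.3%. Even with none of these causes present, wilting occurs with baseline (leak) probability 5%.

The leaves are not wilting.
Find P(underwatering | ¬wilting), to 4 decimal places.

P(underwatering | ¬wilting) ≈ 0.0066

Under noisy-OR, P(wilting | causes) = 1 − (1−0.05)·∏(1−qᵢ) over the active causes.
Sum P(¬wilting|·) weighted by the priors over the 4 (root rot, underwatering) configurations:
  P(¬wilting) = 0.95*0.981*0.954 + 0.13015*0.981*0.046 + 0.35245*0.019*0.954 + 0.048286*0.019*0.046
        = 0.889080 + 0.005873 + 0.006389 + 0.000042 = 0.901384
Keeping only the underwatering-present terms gives 0.005915, so
  P(underwatering | ¬wilting) = 0.005915 / 0.901384 ≈ 0.0066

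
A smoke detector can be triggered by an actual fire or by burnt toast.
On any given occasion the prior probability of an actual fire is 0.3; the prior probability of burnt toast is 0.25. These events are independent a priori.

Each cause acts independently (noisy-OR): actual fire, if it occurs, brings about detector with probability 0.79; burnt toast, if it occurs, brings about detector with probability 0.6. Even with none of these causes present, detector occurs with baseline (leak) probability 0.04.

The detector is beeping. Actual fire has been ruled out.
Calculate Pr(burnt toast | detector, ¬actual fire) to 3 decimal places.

Under noisy-OR, P(detector | causes) = 1 − (1−0.04)·∏(1−qᵢ) over the active causes.
By total probability over both values of burnt toast:
  P(detector | ¬actual fire) = 0.04×0.75 + 0.616×0.25
        = 0.030000 + 0.154000 = 0.184000
Keeping only the burnt toast-present terms gives 0.154000, so
  P(burnt toast | detector, ¬actual fire) = 0.154000 / 0.184000 ≈ 0.837

Pr(burnt toast | detector, ¬actual fire) ≈ 0.837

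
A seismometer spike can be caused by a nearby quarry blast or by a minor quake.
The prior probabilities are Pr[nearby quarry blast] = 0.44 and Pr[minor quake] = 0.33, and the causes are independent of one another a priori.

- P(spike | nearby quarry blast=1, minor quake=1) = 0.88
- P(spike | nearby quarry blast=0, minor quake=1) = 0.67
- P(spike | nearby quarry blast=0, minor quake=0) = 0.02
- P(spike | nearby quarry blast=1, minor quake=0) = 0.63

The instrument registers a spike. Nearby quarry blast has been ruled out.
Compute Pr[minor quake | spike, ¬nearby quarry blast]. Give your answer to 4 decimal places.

P(spike | ¬nearby quarry blast) = 0.02*0.67 + 0.67*0.33 = 0.013400 + 0.221100 = 0.234500
Of this, 0.221100 comes from 0.67*0.33 (the minor quake=true cases).
Hence the posterior is 0.221100/0.234500 ≈ 0.9429.

Pr[minor quake | spike, ¬nearby quarry blast] ≈ 0.9429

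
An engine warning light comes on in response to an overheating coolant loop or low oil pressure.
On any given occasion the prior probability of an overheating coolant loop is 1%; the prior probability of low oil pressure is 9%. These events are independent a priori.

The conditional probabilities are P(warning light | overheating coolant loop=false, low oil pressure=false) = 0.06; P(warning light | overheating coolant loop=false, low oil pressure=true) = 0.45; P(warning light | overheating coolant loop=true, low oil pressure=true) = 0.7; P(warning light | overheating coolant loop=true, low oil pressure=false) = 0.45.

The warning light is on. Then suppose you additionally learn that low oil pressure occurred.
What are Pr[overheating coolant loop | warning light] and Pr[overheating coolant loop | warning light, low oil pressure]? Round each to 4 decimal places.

By total probability over the 4 (overheating coolant loop, low oil pressure) configurations:
  P(warning light) = 0.06·0.99·0.91 + 0.45·0.99·0.09 + 0.45·0.01·0.91 + 0.7·0.01·0.09
        = 0.054054 + 0.040095 + 0.004095 + 0.000630 = 0.098874
The terms with overheating coolant loop present sum to 0.004725, so
  P(overheating coolant loop | warning light) = 0.004725 / 0.098874 ≈ 0.0478

Now also conditioning on low oil pressure=true:
P(warning light | low oil pressure) = 0.45·0.99 + 0.7·0.01 = 0.445500 + 0.007000 = 0.452500
The overheating coolant loop-present share is 0.7·0.01 = 0.007000.
P(overheating coolant loop | warning light, low oil pressure) = 0.007000 / 0.452500 ≈ 0.0155
Conditioning on low oil pressure lowers the posterior on overheating coolant loop: the classic explaining-away effect in a common-effect structure.

Pr[overheating coolant loop | warning light] ≈ 0.0478; Pr[overheating coolant loop | warning light, low oil pressure] ≈ 0.0155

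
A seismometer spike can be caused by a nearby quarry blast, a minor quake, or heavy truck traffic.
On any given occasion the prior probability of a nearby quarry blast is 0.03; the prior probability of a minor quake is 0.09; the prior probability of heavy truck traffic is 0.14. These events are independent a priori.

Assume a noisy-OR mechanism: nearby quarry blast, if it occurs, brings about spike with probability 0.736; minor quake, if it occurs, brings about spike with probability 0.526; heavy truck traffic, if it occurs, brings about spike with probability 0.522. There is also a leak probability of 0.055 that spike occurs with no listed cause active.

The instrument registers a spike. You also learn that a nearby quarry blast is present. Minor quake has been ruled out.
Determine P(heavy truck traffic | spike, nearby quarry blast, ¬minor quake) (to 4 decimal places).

Under noisy-OR, P(spike | causes) = 1 − (1−0.055)·∏(1−qᵢ) over the active causes.
P(spike | nearby quarry blast, ¬minor quake) = 0.75052×0.86 + 0.880749×0.14 = 0.645447 + 0.123305 = 0.768752
Of this, 0.123305 comes from 0.880749×0.14 (the heavy truck traffic=true cases).
Hence the posterior is 0.123305/0.768752 ≈ 0.1604.

P(heavy truck traffic | spike, nearby quarry blast, ¬minor quake) ≈ 0.1604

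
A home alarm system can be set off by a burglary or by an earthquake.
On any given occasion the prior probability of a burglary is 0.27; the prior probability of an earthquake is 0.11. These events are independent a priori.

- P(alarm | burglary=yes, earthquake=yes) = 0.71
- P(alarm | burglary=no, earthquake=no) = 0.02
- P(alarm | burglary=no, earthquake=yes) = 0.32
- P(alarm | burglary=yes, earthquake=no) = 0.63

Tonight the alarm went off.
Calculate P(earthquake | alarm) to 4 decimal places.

P(alarm) = 0.02*0.73*0.89 + 0.32*0.73*0.11 + 0.63*0.27*0.89 + 0.71*0.27*0.11 = 0.012994 + 0.025696 + 0.151389 + 0.021087 = 0.211166
Restricting to configurations with earthquake present: 0.025696 + 0.021087 = 0.046783.
Hence the posterior is 0.046783/0.211166 ≈ 0.2215.

P(earthquake | alarm) ≈ 0.2215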